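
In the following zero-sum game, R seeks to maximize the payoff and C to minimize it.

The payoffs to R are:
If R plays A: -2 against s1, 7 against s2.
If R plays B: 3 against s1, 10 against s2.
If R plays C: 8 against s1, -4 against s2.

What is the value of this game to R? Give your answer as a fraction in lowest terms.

92/19

Row A is strictly dominated by row B, so R never plays it.
The remaining 2×2 game on (B, C) × (s1, s2) has no saddle point. Let R play B with probability p; indifference gives 3p + 8(1−p) = 10p − 4(1−p), so p = 12/19.
Similarly C's optimal q on s1 is 14/19, and the value is 3·(14/19) + (10)·(5/19) = 92/19.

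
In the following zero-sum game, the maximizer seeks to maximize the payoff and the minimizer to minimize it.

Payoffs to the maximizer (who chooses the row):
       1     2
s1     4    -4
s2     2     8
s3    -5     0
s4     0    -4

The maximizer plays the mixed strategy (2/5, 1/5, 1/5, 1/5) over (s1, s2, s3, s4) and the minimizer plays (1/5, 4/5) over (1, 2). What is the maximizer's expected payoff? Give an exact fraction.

Against (1/5, 4/5), each row's expected payoff is s1: -12/5; s2: 34/5; s3: -1; s4: -16/5.
Taking the (2/5, 1/5, 1/5, 1/5)-weighted average: (2/5)·(-12/5) + (1/5)·(34/5) + (1/5)·(-1) + (1/5)·(-16/5) = -11/25.

-11/25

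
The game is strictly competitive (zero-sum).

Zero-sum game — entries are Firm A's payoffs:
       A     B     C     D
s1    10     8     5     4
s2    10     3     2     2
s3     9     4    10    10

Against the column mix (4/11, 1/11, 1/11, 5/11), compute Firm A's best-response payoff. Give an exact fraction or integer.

s1: (10)·(4/11) + (8)·(1/11) + (5)·(1/11) + (4)·(5/11) = 73/11.
s2: (10)·(4/11) + (3)·(1/11) + (2)·(1/11) + (2)·(5/11) = 5.
s3: (9)·(4/11) + (4)·(1/11) + (10)·(1/11) + (10)·(5/11) = 100/11.
The best pure response is s3 with expected payoff 100/11.

100/11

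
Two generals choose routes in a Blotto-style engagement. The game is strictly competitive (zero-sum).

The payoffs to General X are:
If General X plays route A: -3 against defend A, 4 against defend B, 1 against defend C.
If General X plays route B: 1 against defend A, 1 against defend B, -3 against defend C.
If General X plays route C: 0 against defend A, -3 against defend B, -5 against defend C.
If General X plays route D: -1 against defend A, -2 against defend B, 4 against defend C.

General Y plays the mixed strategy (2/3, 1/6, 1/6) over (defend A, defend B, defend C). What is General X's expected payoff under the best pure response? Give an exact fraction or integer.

1/3

route A: (-3)·(2/3) + (4)·(1/6) + (1)·(1/6) = -7/6.
route B: (1)·(2/3) + (1)·(1/6) + (-3)·(1/6) = 1/3.
route C: (0)·(2/3) + (-3)·(1/6) + (-5)·(1/6) = -4/3.
route D: (-1)·(2/3) + (-2)·(1/6) + (4)·(1/6) = -1/3.
The best pure response is route B with expected payoff 1/3.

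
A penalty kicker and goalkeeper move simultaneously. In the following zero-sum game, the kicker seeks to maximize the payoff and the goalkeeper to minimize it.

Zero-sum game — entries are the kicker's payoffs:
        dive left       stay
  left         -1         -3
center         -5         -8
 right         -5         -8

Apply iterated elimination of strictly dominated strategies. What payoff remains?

Column dive left is strictly dominated by stay for the goalkeeper (-3<-1, -8<-5, -8<-5); eliminate dive left.
Row center is strictly dominated by row left (-3>-8); eliminate center.
Row right is strictly dominated by row left (-3>-8); eliminate right.
Only (left, stay) remains, with payoff -3.

-3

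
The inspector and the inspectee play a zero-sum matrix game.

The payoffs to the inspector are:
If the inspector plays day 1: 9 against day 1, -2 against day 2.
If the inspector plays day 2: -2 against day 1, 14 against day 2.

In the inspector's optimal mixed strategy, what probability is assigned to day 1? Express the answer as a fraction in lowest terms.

Row minima are -2 and -2, so the inspector's maximin is -2; column maxima are 9 and 14, so the inspectee's minimax is 9. These differ, so the equilibrium is in mixed strategies.
Let the inspector play day 1 with probability p. The inspectee is indifferent when 9p − 2(1−p) = −2p + 14(1−p), giving p = 16/27.

16/27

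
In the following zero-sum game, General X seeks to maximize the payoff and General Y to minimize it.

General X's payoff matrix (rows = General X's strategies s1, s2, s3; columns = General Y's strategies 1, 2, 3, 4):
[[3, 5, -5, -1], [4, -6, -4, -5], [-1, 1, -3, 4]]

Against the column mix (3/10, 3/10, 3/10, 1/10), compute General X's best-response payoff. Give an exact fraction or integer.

s1: (3)·(3/10) + (5)·(3/10) + (-5)·(3/10) + (-1)·(1/10) = 4/5.
s2: (4)·(3/10) + (-6)·(3/10) + (-4)·(3/10) + (-5)·(1/10) = -23/10.
s3: (-1)·(3/10) + (1)·(3/10) + (-3)·(3/10) + (4)·(1/10) = -1/2.
The best pure response is s1 with expected payoff 4/5.

4/5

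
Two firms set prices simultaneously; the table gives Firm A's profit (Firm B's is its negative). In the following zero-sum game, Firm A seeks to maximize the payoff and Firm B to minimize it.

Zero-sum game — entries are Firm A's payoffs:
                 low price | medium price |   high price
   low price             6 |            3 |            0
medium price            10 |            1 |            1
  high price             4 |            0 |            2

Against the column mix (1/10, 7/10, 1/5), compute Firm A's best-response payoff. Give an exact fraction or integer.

low price: (6)·(1/10) + (3)·(7/10) + (0)·(1/5) = 27/10.
medium price: (10)·(1/10) + (1)·(7/10) + (1)·(1/5) = 19/10.
high price: (4)·(1/10) + (0)·(7/10) + (2)·(1/5) = 4/5.
The best pure response is low price with expected payoff 27/10.

27/10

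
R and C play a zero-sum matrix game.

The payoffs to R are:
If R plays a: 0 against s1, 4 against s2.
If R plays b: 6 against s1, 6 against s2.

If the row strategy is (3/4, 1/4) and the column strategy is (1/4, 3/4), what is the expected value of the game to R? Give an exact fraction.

15/4

Against (1/4, 3/4), each row's expected payoff is a: 3; b: 6.
Taking the (3/4, 1/4)-weighted average: (3/4)·(3) + (1/4)·(6) = 15/4.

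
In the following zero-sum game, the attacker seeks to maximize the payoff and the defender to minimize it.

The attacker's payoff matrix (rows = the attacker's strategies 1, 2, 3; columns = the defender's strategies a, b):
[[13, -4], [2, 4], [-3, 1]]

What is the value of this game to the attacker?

60/19

Row 3 is strictly dominated by row 2, so the attacker never plays it.
The remaining 2×2 game on (1, 2) × (a, b) has no saddle point. Let the attacker play 1 with probability p; indifference gives 13p + 2(1−p) = −4p + 4(1−p), so p = 2/19.
Similarly the defender's optimal q on a is 8/19, and the value is 13·(8/19) + (-4)·(11/19) = 60/19.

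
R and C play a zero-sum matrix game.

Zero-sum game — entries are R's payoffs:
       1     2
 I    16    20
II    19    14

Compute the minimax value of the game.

Row minima are 16 and 14, so R's maximin is 16; column maxima are 19 and 20, so C's minimax is 19. These differ, so the equilibrium is in mixed strategies.
Let R play I with probability p. C is indifferent when 16p + 19(1−p) = 20p + 14(1−p), giving p = 5/9.
Let C play 1 with probability q. R is indifferent when 16q + 20(1−q) = 19q + 14(1−q), giving q = 2/3.
The value is 16·(2/3) + (20)·(1/3) = 52/3.

52/3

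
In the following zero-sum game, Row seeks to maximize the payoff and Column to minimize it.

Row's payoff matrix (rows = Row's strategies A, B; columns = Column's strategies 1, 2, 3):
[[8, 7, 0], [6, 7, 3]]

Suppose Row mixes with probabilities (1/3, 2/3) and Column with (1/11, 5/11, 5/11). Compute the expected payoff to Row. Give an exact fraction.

155/33

Against (1/11, 5/11, 5/11), each row's expected payoff is A: 43/11; B: 56/11.
Taking the (1/3, 2/3)-weighted average: (1/3)·(43/11) + (2/3)·(56/11) = 155/33.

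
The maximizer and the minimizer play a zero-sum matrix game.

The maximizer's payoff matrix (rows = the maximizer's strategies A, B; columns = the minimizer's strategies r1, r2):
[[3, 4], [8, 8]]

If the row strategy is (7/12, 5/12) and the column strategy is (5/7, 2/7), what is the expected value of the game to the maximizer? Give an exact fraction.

Against (5/7, 2/7), each row's expected payoff is A: 23/7; B: 8.
Taking the (7/12, 5/12)-weighted average: (7/12)·(23/7) + (5/12)·(8) = 21/4.

21/4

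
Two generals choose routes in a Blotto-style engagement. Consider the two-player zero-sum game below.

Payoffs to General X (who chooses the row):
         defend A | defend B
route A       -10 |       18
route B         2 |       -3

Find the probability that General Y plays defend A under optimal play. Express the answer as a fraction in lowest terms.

7/11

Row minima are -10 and -3, so General X's maximin is -3; column maxima are 2 and 18, so General Y's minimax is 2. These differ, so the equilibrium is in mixed strategies.
Let General Y play defend A with probability q. General X is indifferent when −10q + 18(1−q) = 2q − 3(1−q), giving q = 7/11.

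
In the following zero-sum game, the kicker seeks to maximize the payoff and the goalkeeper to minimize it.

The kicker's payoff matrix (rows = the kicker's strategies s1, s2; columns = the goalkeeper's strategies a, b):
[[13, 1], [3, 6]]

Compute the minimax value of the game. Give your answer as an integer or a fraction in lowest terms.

Row minima are 1 and 3, so the kicker's maximin is 3; column maxima are 13 and 6, so the goalkeeper's minimax is 6. These differ, so the equilibrium is in mixed strategies.
Let the kicker play s1 with probability p. The goalkeeper is indifferent when 13p + 3(1−p) = p + 6(1−p), giving p = 1/5.
Let the goalkeeper play a with probability q. The kicker is indifferent when 13q + (1−q) = 3q + 6(1−q), giving q = 1/3.
The value is 13·(1/3) + (1)·(2/3) = 5.

5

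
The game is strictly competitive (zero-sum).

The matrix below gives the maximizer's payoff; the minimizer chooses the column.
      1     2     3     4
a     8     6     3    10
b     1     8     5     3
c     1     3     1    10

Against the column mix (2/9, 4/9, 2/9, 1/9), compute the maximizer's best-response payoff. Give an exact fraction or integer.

56/9

a: (8)·(2/9) + (6)·(4/9) + (3)·(2/9) + (10)·(1/9) = 56/9.
b: (1)·(2/9) + (8)·(4/9) + (5)·(2/9) + (3)·(1/9) = 47/9.
c: (1)·(2/9) + (3)·(4/9) + (1)·(2/9) + (10)·(1/9) = 26/9.
The best pure response is a with expected payoff 56/9.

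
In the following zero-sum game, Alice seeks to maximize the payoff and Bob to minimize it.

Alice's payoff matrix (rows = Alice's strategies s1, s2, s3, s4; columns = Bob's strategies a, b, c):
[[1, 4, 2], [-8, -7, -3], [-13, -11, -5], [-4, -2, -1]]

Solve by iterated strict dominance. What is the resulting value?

Row s3 is strictly dominated by row s1 (1>-13, 4>-11, 2>-5); eliminate s3.
Column c is strictly dominated by a for Bob (1<2, -8<-3, -4<-1); eliminate c.
Row s4 is strictly dominated by row s1 (1>-4, 4>-2); eliminate s4.
Row s2 is strictly dominated by row s1 (1>-8, 4>-7); eliminate s2.
Column b is strictly dominated by a for Bob (1<4); eliminate b.
Only (s1, a) remains, with payoff 1.

1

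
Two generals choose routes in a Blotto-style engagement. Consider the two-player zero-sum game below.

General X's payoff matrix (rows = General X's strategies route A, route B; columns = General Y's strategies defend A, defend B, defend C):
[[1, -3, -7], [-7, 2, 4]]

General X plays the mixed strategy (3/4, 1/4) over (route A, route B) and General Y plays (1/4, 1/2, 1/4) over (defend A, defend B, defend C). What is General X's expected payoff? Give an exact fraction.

-35/16

Against (1/4, 1/2, 1/4), each row's expected payoff is route A: -3; route B: 1/4.
Taking the (3/4, 1/4)-weighted average: (3/4)·(-3) + (1/4)·(1/4) = -35/16.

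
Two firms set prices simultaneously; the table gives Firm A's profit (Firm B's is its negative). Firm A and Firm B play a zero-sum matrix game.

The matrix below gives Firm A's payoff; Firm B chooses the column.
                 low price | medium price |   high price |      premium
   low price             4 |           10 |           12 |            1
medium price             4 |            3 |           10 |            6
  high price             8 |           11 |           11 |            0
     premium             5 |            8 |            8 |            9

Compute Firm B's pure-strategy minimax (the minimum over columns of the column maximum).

The worst case (largest entry) in each column is low price: 8, medium price: 11, high price: 12, premium: 9.
The best (smallest) of these is 8.

8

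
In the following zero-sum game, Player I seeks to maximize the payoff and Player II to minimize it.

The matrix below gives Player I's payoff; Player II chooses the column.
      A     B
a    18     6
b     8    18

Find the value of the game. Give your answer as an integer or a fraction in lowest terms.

138/11

Row minima are 6 and 8, so Player I's maximin is 8; column maxima are 18 and 18, so Player II's minimax is 18. These differ, so the equilibrium is in mixed strategies.
Let Player I play a with probability p. Player II is indifferent when 18p + 8(1−p) = 6p + 18(1−p), giving p = 5/11.
Let Player II play A with probability q. Player I is indifferent when 18q + 6(1−q) = 8q + 18(1−q), giving q = 6/11.
The value is 18·(6/11) + (6)·(5/11) = 138/11.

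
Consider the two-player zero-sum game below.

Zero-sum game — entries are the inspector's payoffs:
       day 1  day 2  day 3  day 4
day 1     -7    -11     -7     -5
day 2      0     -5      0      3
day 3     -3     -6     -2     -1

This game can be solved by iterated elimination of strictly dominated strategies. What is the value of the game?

-5

Column day 1 is strictly dominated by day 2 for the inspectee (-11<-7, -5<0, -6<-3); eliminate day 1.
Row day 3 is strictly dominated by row day 2 (-5>-6, 0>-2, 3>-1); eliminate day 3.
Row day 1 is strictly dominated by row day 2 (-5>-11, 0>-7, 3>-5); eliminate day 1.
Column day 3 is strictly dominated by day 2 for the inspectee (-5<0); eliminate day 3.
Column day 4 is strictly dominated by day 2 for the inspectee (-5<3); eliminate day 4.
Only (day 2, day 2) remains, with payoff -5.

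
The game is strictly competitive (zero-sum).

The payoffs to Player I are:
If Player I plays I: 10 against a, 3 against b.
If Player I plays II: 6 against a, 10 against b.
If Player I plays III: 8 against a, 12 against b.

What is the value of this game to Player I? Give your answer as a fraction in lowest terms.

Row II is strictly dominated by row III, so Player I never plays it.
The remaining 2×2 game on (I, III) × (a, b) has no saddle point. Let Player I play I with probability p; indifference gives 10p + 8(1−p) = 3p + 12(1−p), so p = 4/11.
Similarly Player II's optimal q on a is 9/11, and the value is 10·(9/11) + (3)·(2/11) = 96/11.

96/11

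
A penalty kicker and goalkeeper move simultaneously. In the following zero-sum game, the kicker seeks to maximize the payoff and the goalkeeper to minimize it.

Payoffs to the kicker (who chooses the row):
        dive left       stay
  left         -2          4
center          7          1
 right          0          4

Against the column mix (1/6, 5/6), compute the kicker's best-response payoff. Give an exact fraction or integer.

10/3

left: (-2)·(1/6) + (4)·(5/6) = 3.
center: (7)·(1/6) + (1)·(5/6) = 2.
right: (0)·(1/6) + (4)·(5/6) = 10/3.
The best pure response is right with expected payoff 10/3.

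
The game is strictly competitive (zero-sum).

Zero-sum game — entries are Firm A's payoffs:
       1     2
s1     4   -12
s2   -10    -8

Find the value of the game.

-76/9

Row minima are -12 and -10, so Firm A's maximin is -10; column maxima are 4 and -8, so Firm B's minimax is -8. These differ, so the equilibrium is in mixed strategies.
Let Firm A play s1 with probability p. Firm B is indifferent when 4p − 10(1−p) = −12p − 8(1−p), giving p = 1/9.
Let Firm B play 1 with probability q. Firm A is indifferent when 4q − 12(1−q) = −10q − 8(1−q), giving q = 2/9.
The value is 4·(2/9) + (-12)·(7/9) = -76/9.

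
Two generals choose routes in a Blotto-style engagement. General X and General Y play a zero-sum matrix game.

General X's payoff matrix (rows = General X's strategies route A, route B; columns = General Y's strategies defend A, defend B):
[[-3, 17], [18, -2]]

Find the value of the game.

15/2

Row minima are -3 and -2, so General X's maximin is -2; column maxima are 18 and 17, so General Y's minimax is 17. These differ, so the equilibrium is in mixed strategies.
Let General X play route A with probability p. General Y is indifferent when −3p + 18(1−p) = 17p − 2(1−p), giving p = 1/2.
Let General Y play defend A with probability q. General X is indifferent when −3q + 17(1−q) = 18q − 2(1−q), giving q = 19/40.
The value is -3·(19/40) + (17)·(21/40) = 15/2.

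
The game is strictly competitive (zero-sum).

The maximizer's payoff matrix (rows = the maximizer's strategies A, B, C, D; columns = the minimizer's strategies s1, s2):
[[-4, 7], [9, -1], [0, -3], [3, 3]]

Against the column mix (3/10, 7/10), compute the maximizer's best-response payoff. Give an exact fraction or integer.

37/10

A: (-4)·(3/10) + (7)·(7/10) = 37/10.
B: (9)·(3/10) + (-1)·(7/10) = 2.
C: (0)·(3/10) + (-3)·(7/10) = -21/10.
D: (3)·(3/10) + (3)·(7/10) = 3.
The best pure response is A with expected payoff 37/10.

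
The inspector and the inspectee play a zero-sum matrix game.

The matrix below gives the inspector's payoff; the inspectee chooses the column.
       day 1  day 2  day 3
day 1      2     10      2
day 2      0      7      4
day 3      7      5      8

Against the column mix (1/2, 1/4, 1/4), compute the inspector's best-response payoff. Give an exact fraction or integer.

day 1: (2)·(1/2) + (10)·(1/4) + (2)·(1/4) = 4.
day 2: (0)·(1/2) + (7)·(1/4) + (4)·(1/4) = 11/4.
day 3: (7)·(1/2) + (5)·(1/4) + (8)·(1/4) = 27/4.
The best pure response is day 3 with expected payoff 27/4.

27/4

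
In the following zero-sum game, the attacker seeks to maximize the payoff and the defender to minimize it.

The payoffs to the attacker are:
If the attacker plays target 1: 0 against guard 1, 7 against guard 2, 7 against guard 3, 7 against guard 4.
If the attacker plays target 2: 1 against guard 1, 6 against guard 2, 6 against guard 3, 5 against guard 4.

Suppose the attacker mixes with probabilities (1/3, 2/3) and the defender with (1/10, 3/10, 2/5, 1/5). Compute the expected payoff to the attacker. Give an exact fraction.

Against (1/10, 3/10, 2/5, 1/5), each row's expected payoff is target 1: 63/10; target 2: 53/10.
Taking the (1/3, 2/3)-weighted average: (1/3)·(63/10) + (2/3)·(53/10) = 169/30.

169/30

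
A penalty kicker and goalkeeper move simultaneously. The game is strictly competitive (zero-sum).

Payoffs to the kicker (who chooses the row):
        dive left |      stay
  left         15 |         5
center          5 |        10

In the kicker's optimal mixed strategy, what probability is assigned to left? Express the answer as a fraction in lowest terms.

Row minima are 5 and 5, so the kicker's maximin is 5; column maxima are 15 and 10, so the goalkeeper's minimax is 10. These differ, so the equilibrium is in mixed strategies.
Let the kicker play left with probability p. The goalkeeper is indifferent when 15p + 5(1−p) = 5p + 10(1−p), giving p = 1/3.

1/3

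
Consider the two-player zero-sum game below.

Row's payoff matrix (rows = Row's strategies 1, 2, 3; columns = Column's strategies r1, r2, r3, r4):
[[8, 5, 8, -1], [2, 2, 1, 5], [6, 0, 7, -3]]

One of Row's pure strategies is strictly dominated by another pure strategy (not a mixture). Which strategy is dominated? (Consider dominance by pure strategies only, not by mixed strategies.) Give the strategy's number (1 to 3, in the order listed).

Compare 3 with 1: 8 > 6, 5 > 0, 8 > 7, -1 > -3.
So 1 strictly dominates 3 for Row; 3 is strictly dominated.

3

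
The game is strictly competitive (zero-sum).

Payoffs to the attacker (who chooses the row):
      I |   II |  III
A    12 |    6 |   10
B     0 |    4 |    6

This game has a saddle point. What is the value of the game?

6

Row minima: 6, 0 → the attacker's maximin is 6.
Column maxima: 12, 6, 10 → the defender's minimax is 6.
They coincide at (A, II), so the value is 6.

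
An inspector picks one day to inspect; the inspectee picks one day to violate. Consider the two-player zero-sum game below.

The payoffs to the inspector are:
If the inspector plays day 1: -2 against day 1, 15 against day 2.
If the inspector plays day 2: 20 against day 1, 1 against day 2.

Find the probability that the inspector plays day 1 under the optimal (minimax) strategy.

Row minima are -2 and 1, so the inspector's maximin is 1; column maxima are 20 and 15, so the inspectee's minimax is 15. These differ, so the equilibrium is in mixed strategies.
Let the inspector play day 1 with probability p. The inspectee is indifferent when −2p + 20(1−p) = 15p + (1−p), giving p = 19/36.

19/36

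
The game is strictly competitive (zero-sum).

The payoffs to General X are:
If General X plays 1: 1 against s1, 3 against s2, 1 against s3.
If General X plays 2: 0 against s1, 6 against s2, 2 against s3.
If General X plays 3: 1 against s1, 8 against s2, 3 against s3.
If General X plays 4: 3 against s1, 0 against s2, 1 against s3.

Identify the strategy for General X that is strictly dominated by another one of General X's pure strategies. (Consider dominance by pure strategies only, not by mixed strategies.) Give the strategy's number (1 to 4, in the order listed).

2

Compare 2 with 3: 1 > 0, 8 > 6, 3 > 2.
So 3 strictly dominates 2 for General X; 2 is strictly dominated.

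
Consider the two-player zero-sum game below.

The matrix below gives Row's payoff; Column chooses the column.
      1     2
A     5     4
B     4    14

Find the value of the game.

Row minima are 4 and 4, so Row's maximin is 4; column maxima are 5 and 14, so Column's minimax is 5. These differ, so the equilibrium is in mixed strategies.
Let Row play A with probability p. Column is indifferent when 5p + 4(1−p) = 4p + 14(1−p), giving p = 10/11.
Let Column play 1 with probability q. Row is indifferent when 5q + 4(1−q) = 4q + 14(1−q), giving q = 10/11.
The value is 5·(10/11) + (4)·(1/11) = 54/11.

54/11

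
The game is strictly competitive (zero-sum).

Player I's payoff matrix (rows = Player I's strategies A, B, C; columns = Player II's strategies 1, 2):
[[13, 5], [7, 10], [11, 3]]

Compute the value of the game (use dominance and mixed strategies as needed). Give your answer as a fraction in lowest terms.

Row C is strictly dominated by row A, so Player I never plays it.
The remaining 2×2 game on (A, B) × (1, 2) has no saddle point. Let Player I play A with probability p; indifference gives 13p + 7(1−p) = 5p + 10(1−p), so p = 3/11.
Similarly Player II's optimal q on 1 is 5/11, and the value is 13·(5/11) + (5)·(6/11) = 95/11.

95/11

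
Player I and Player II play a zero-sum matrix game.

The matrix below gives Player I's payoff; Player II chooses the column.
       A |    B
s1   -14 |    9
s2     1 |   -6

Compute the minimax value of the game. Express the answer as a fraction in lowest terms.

-5/2

Row minima are -14 and -6, so Player I's maximin is -6; column maxima are 1 and 9, so Player II's minimax is 1. These differ, so the equilibrium is in mixed strategies.
Let Player I play s1 with probability p. Player II is indifferent when −14p + (1−p) = 9p − 6(1−p), giving p = 7/30.
Let Player II play A with probability q. Player I is indifferent when −14q + 9(1−q) = q − 6(1−q), giving q = 1/2.
The value is -14·(1/2) + (9)·(1/2) = -5/2.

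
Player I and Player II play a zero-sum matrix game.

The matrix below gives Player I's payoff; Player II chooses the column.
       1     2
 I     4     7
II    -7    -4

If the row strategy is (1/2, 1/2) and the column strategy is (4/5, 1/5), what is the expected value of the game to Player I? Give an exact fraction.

Against (4/5, 1/5), each row's expected payoff is I: 23/5; II: -32/5.
Taking the (1/2, 1/2)-weighted average: (1/2)·(23/5) + (1/2)·(-32/5) = -9/10.

-9/10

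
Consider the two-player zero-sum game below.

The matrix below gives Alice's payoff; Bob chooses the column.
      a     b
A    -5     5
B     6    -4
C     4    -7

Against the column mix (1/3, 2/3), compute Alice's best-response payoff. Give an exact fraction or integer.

A: (-5)·(1/3) + (5)·(2/3) = 5/3.
B: (6)·(1/3) + (-4)·(2/3) = -2/3.
C: (4)·(1/3) + (-7)·(2/3) = -10/3.
The best pure response is A with expected payoff 5/3.

5/3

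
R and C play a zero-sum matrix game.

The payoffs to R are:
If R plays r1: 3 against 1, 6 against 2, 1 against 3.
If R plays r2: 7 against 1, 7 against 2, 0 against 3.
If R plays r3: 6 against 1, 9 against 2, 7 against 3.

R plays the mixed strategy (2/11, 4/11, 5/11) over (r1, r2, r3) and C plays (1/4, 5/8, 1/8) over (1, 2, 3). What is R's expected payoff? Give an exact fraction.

Against (1/4, 5/8, 1/8), each row's expected payoff is r1: 37/8; r2: 49/8; r3: 8.
Taking the (2/11, 4/11, 5/11)-weighted average: (2/11)·(37/8) + (4/11)·(49/8) + (5/11)·(8) = 295/44.

295/44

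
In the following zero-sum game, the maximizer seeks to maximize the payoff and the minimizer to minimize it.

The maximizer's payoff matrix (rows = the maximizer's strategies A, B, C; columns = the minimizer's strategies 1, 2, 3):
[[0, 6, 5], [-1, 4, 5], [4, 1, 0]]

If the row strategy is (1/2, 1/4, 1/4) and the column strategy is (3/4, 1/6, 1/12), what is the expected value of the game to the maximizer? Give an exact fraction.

Against (3/4, 1/6, 1/12), each row's expected payoff is A: 17/12; B: 1/3; C: 19/6.
Taking the (1/2, 1/4, 1/4)-weighted average: (1/2)·(17/12) + (1/4)·(1/3) + (1/4)·(19/6) = 19/12.

19/12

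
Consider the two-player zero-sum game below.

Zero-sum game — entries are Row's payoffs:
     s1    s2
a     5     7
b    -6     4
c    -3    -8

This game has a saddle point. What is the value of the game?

5

Row minima: 5, -6, -8 → Row's maximin is 5.
Column maxima: 5, 7 → Column's minimax is 5.
They coincide at (a, s1), so the value is 5.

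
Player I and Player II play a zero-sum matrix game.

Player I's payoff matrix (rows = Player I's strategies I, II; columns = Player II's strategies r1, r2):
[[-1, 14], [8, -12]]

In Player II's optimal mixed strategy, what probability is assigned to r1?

Row minima are -1 and -12, so Player I's maximin is -1; column maxima are 8 and 14, so Player II's minimax is 8. These differ, so the equilibrium is in mixed strategies.
Let Player II play r1 with probability q. Player I is indifferent when −q + 14(1−q) = 8q − 12(1−q), giving q = 26/35.

26/35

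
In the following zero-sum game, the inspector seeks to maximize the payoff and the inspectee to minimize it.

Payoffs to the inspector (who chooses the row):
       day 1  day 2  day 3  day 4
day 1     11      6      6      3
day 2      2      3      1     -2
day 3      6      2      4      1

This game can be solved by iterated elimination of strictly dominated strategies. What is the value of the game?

Column day 3 is strictly dominated by day 4 for the inspectee (3<6, -2<1, 1<4); eliminate day 3.
Column day 1 is strictly dominated by day 4 for the inspectee (3<11, -2<2, 1<6); eliminate day 1.
Column day 2 is strictly dominated by day 4 for the inspectee (3<6, -2<3, 1<2); eliminate day 2.
Row day 2 is strictly dominated by row day 1 (3>-2); eliminate day 2.
Row day 3 is strictly dominated by row day 1 (3>1); eliminate day 3.
Only (day 1, day 4) remains, with payoff 3.

3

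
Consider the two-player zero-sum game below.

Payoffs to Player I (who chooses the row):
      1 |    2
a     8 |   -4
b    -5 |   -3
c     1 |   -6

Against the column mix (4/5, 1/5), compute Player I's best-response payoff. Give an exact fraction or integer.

28/5

a: (8)·(4/5) + (-4)·(1/5) = 28/5.
b: (-5)·(4/5) + (-3)·(1/5) = -23/5.
c: (1)·(4/5) + (-6)·(1/5) = -2/5.
The best pure response is a with expected payoff 28/5.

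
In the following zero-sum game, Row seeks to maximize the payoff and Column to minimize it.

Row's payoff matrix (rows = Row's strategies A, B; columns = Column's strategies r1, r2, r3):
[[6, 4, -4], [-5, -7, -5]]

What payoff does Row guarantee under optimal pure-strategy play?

-4

Row minima: -4, -7 → Row's maximin is -4.
Column maxima: 6, 4, -4 → Column's minimax is -4.
They coincide at (A, r3), so the value is -4.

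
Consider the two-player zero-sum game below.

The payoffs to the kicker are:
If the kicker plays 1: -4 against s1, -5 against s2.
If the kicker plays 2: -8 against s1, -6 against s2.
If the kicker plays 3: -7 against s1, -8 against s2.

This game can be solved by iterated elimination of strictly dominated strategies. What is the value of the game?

-5

Row 3 is strictly dominated by row 1 (-4>-7, -5>-8); eliminate 3.
Row 2 is strictly dominated by row 1 (-4>-8, -5>-6); eliminate 2.
Column s1 is strictly dominated by s2 for the goalkeeper (-5<-4); eliminate s1.
Only (1, s2) remains, with payoff -5.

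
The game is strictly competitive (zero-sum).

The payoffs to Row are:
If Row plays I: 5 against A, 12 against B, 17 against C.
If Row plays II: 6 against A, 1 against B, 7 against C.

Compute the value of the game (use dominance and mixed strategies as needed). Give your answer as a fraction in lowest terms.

Column C is strictly dominated by B for Column (it gives Row more in every row).
The remaining 2×2 game on (I, II) × (A, B) has no saddle point. Let Row play I with probability p; indifference gives 5p + 6(1−p) = 12p + (1−p), so p = 5/12.
Similarly Column's optimal q on A is 11/12, and the value is 5·(11/12) + (12)·(1/12) = 67/12.

67/12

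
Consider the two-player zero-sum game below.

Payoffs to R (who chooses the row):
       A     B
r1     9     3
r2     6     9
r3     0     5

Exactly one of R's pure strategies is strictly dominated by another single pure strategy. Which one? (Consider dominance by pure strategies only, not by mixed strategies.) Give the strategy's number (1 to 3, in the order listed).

3

Compare r3 with r2: 6 > 0, 9 > 5.
So r2 strictly dominates r3 for R; r3 is strictly dominated.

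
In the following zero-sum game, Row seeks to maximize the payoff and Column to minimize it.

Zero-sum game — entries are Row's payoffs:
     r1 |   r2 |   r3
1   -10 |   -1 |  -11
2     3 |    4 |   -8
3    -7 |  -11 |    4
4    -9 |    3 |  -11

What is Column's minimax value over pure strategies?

3

The worst case (largest entry) in each column is r1: 3, r2: 4, r3: 4.
The best (smallest) of these is 3.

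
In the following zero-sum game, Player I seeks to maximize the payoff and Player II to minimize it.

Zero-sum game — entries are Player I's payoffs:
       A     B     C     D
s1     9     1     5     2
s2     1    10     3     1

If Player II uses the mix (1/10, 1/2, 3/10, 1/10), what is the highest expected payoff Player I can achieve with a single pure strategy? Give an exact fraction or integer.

s1: (9)·(1/10) + (1)·(1/2) + (5)·(3/10) + (2)·(1/10) = 31/10.
s2: (1)·(1/10) + (10)·(1/2) + (3)·(3/10) + (1)·(1/10) = 61/10.
The best pure response is s2 with expected payoff 61/10.

61/10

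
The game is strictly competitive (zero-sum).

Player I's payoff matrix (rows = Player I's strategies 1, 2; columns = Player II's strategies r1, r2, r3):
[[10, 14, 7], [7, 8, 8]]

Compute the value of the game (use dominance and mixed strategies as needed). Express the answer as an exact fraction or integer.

Column r2 is strictly dominated by r1 for Player II (it gives Player I more in every row).
The remaining 2×2 game on (1, 2) × (r1, r3) has no saddle point. Let Player I play 1 with probability p; indifference gives 10p + 7(1−p) = 7p + 8(1−p), so p = 1/4.
Similarly Player II's optimal q on r1 is 1/4, and the value is 10·(1/4) + (7)·(3/4) = 31/4.

31/4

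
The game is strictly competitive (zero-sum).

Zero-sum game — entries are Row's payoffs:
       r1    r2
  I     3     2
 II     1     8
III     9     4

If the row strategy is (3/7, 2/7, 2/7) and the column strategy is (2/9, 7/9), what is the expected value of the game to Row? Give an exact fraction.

268/63

Against (2/9, 7/9), each row's expected payoff is I: 20/9; II: 58/9; III: 46/9.
Taking the (3/7, 2/7, 2/7)-weighted average: (3/7)·(20/9) + (2/7)·(58/9) + (2/7)·(46/9) = 268/63.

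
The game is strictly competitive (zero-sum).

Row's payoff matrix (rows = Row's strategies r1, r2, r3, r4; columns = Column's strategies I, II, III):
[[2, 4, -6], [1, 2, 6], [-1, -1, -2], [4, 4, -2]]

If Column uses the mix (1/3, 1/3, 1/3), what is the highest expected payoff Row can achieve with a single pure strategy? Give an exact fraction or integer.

3

r1: (2)·(1/3) + (4)·(1/3) + (-6)·(1/3) = 0.
r2: (1)·(1/3) + (2)·(1/3) + (6)·(1/3) = 3.
r3: (-1)·(1/3) + (-1)·(1/3) + (-2)·(1/3) = -4/3.
r4: (4)·(1/3) + (4)·(1/3) + (-2)·(1/3) = 2.
The best pure response is r2 with expected payoff 3.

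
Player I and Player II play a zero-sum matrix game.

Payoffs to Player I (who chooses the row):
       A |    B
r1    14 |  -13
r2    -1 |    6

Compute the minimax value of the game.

71/34

Row minima are -13 and -1, so Player I's maximin is -1; column maxima are 14 and 6, so Player II's minimax is 6. These differ, so the equilibrium is in mixed strategies.
Let Player I play r1 with probability p. Player II is indifferent when 14p − (1−p) = −13p + 6(1−p), giving p = 7/34.
Let Player II play A with probability q. Player I is indifferent when 14q − 13(1−q) = −q + 6(1−q), giving q = 19/34.
The value is 14·(19/34) + (-13)·(15/34) = 71/34.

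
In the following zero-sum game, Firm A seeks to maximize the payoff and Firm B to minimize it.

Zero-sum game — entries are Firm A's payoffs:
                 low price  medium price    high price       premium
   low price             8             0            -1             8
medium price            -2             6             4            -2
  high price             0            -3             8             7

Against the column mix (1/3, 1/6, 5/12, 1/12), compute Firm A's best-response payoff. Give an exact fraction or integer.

low price: (8)·(1/3) + (0)·(1/6) + (-1)·(5/12) + (8)·(1/12) = 35/12.
medium price: (-2)·(1/3) + (6)·(1/6) + (4)·(5/12) + (-2)·(1/12) = 11/6.
high price: (0)·(1/3) + (-3)·(1/6) + (8)·(5/12) + (7)·(1/12) = 41/12.
The best pure response is high price with expected payoff 41/12.

41/12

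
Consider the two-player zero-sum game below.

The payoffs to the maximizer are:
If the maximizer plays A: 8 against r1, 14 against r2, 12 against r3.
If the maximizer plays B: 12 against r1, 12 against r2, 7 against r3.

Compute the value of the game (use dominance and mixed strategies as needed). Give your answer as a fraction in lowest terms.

88/9

Column r2 is strictly dominated by r3 for the minimizer (it gives the maximizer more in every row).
The remaining 2×2 game on (A, B) × (r1, r3) has no saddle point. Let the maximizer play A with probability p; indifference gives 8p + 12(1−p) = 12p + 7(1−p), so p = 5/9.
Similarly the minimizer's optimal q on r1 is 5/9, and the value is 8·(5/9) + (12)·(4/9) = 88/9.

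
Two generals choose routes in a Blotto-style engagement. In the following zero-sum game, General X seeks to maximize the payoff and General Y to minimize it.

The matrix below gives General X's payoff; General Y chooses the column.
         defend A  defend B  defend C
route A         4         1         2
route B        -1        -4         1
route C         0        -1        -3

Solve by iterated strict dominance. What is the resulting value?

Column defend A is strictly dominated by defend B for General Y (1<4, -4<-1, -1<0); eliminate defend A.
Row route B is strictly dominated by row route A (1>-4, 2>1); eliminate route B.
Row route C is strictly dominated by row route A (1>-1, 2>-3); eliminate route C.
Column defend C is strictly dominated by defend B for General Y (1<2); eliminate defend C.
Only (route A, defend B) remains, with payoff 1.

1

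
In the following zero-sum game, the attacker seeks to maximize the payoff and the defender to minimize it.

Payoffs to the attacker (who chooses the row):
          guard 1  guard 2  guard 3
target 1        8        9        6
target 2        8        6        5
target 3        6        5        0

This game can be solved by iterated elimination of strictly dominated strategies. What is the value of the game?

Column guard 1 is strictly dominated by guard 3 for the defender (6<8, 5<8, 0<6); eliminate guard 1.
Row target 3 is strictly dominated by row target 1 (9>5, 6>0); eliminate target 3.
Column guard 2 is strictly dominated by guard 3 for the defender (6<9, 5<6); eliminate guard 2.
Row target 2 is strictly dominated by row target 1 (6>5); eliminate target 2.
Only (target 1, guard 3) remains, with payoff 6.

6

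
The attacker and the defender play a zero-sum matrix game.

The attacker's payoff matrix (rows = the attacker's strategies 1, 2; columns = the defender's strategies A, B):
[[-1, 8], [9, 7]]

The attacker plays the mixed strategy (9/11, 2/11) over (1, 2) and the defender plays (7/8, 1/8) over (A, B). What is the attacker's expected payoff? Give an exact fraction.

Against (7/8, 1/8), each row's expected payoff is 1: 1/8; 2: 35/4.
Taking the (9/11, 2/11)-weighted average: (9/11)·(1/8) + (2/11)·(35/4) = 149/88.

149/88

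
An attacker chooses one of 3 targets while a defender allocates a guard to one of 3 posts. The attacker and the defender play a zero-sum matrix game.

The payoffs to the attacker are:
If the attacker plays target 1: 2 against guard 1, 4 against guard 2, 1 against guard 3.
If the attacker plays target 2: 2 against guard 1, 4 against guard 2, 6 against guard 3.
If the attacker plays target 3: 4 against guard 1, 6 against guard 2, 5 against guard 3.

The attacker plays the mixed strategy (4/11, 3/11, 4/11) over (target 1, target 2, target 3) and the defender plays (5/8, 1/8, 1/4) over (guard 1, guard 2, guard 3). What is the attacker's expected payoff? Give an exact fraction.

Against (5/8, 1/8, 1/4), each row's expected payoff is target 1: 2; target 2: 13/4; target 3: 9/2.
Taking the (4/11, 3/11, 4/11)-weighted average: (4/11)·(2) + (3/11)·(13/4) + (4/11)·(9/2) = 13/4.

13/4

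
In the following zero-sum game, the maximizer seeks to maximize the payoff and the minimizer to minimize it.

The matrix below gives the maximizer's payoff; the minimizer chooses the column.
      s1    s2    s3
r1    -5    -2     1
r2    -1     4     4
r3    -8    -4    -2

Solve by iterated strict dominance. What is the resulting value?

-1

Row r3 is strictly dominated by row r1 (-5>-8, -2>-4, 1>-2); eliminate r3.
Row r1 is strictly dominated by row r2 (-1>-5, 4>-2, 4>1); eliminate r1.
Column s3 is strictly dominated by s1 for the minimizer (-1<4); eliminate s3.
Column s2 is strictly dominated by s1 for the minimizer (-1<4); eliminate s2.
Only (r2, s1) remains, with payoff -1.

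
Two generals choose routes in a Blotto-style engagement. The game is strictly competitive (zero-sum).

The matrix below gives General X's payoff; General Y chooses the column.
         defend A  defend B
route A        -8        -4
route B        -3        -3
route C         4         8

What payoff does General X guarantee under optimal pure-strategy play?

4

Row minima: -8, -3, 4 → General X's maximin is 4.
Column maxima: 4, 8 → General Y's minimax is 4.
They coincide at (route C, defend A), so the value is 4.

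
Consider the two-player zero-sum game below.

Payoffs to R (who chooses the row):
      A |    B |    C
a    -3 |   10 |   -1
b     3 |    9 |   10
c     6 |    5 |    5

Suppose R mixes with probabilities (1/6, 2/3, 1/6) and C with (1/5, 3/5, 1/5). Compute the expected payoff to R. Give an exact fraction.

Against (1/5, 3/5, 1/5), each row's expected payoff is a: 26/5; b: 8; c: 26/5.
Taking the (1/6, 2/3, 1/6)-weighted average: (1/6)·(26/5) + (2/3)·(8) + (1/6)·(26/5) = 106/15.

106/15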